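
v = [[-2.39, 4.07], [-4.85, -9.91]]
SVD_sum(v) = [[1.05, 2.75], [-3.93, -10.26]] + [[-3.44,1.32], [-0.92,0.35]]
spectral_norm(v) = 11.38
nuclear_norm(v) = 15.19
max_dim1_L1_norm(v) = 14.76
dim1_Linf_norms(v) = [4.07, 9.91]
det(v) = 43.42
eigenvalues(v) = [(-6.15+2.37j), (-6.15-2.37j)]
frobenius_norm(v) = 12.00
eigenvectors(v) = [[-0.57-0.36j, -0.57+0.36j], [(0.74+0j), 0.74-0.00j]]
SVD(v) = [[-0.26, 0.97], [0.97, 0.26]] @ diag([11.377151616758493, 3.8168077092368238]) @ [[-0.36, -0.93], [-0.93, 0.36]]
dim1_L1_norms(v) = [6.46, 14.76]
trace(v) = -12.30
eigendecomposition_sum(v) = [[(-1.2+6.07j), (2.03+5.29j)], [(-2.42-6.3j), (-4.95-3.7j)]] + [[-1.19-6.07j, (2.04-5.29j)], [-2.43+6.30j, -4.96+3.70j]]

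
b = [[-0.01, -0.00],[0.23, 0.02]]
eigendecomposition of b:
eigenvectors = [[0.0, 0.13], [1.00, -0.99]]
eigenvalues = [0.02, -0.01]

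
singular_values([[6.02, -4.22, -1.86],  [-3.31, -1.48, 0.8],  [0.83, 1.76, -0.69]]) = [7.89, 3.62, 0.46]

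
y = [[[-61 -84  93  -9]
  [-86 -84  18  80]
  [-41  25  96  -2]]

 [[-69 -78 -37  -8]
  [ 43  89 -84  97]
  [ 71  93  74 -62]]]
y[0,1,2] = 18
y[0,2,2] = 96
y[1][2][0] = 71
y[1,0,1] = -78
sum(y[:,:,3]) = 96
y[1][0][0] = -69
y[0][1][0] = -86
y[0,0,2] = 93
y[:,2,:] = [[-41, 25, 96, -2], [71, 93, 74, -62]]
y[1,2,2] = 74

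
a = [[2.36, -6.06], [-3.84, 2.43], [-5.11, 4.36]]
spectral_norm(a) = 10.03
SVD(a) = [[-0.61, -0.77],[0.43, -0.5],[0.66, -0.39]] @ diag([10.028497156207006, 2.737634889452573]) @ [[-0.65, 0.76], [0.76, 0.65]]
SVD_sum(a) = [[3.98, -4.69], [-2.80, 3.31], [-4.29, 5.06]] + [[-1.62,-1.37], [-1.04,-0.88], [-0.82,-0.7]]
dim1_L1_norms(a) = [8.42, 6.27, 9.47]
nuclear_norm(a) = 12.77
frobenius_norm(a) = 10.40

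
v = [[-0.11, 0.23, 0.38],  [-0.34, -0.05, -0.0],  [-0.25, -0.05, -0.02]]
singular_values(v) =[0.47, 0.41, 0.0]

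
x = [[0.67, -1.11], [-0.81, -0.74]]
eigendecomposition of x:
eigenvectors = [[0.92, 0.51], [-0.39, 0.86]]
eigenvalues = [1.15, -1.22]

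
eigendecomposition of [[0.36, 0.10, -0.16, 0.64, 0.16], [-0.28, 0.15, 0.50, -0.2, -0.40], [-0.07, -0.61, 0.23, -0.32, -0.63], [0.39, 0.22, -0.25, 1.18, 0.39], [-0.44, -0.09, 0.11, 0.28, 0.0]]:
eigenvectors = [[0.50+0.00j, (-0.08-0.12j), (-0.08+0.12j), (-0.23+0j), -0.17+0.00j], [(-0.29+0j), (0.05+0.6j), 0.05-0.60j, 0.32+0.00j, (-0.69+0j)], [-0.11+0.00j, -0.75+0.00j, -0.75-0.00j, -0.69+0.00j, 0.27+0.00j], [0.81+0.00j, (-0.05-0.14j), -0.05+0.14j, (0.07+0j), 0.04+0.00j], [0.02+0.00j, (-0.12+0.1j), -0.12-0.10j, -0.60+0.00j, 0.65+0.00j]]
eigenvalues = [(1.38+0j), (0.15+0.49j), (0.15-0.49j), (-0.03+0j), (0.27+0j)]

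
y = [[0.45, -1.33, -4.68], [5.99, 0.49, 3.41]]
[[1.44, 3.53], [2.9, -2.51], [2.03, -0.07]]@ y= [[21.79, -0.19, 5.3],  [-13.73, -5.09, -22.13],  [0.49, -2.73, -9.74]]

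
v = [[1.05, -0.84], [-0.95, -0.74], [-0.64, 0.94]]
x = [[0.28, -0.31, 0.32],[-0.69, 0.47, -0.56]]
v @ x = [[0.87, -0.72, 0.81], [0.24, -0.05, 0.11], [-0.83, 0.64, -0.73]]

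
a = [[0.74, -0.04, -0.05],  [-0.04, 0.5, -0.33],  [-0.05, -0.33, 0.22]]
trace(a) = 1.46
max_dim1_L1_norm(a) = 0.87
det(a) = -0.00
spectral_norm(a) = 0.75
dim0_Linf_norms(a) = [0.74, 0.5, 0.33]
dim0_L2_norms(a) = [0.74, 0.6, 0.4]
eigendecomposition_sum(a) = [[-0.00, -0.00, -0.0], [-0.0, -0.0, -0.0], [-0.00, -0.0, -0.0]] + [[0.71, -0.15, 0.03], [-0.15, 0.03, -0.01], [0.03, -0.01, 0.00]] + [[0.03, 0.12, -0.08], [0.12, 0.47, -0.32], [-0.08, -0.32, 0.22]]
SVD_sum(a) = [[0.71, -0.15, 0.03], [-0.15, 0.03, -0.01], [0.03, -0.01, 0.0]] + [[0.03,0.12,-0.08], [0.12,0.47,-0.32], [-0.08,-0.32,0.22]] + [[-0.0, -0.0, -0.0], [-0.0, -0.00, -0.0], [-0.00, -0.00, -0.0]]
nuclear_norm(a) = 1.47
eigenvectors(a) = [[-0.09,-0.98,-0.2], [-0.55,0.21,-0.81], [-0.83,-0.04,0.56]]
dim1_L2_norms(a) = [0.74, 0.6, 0.4]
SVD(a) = [[-0.98, -0.20, 0.09],[0.21, -0.81, 0.55],[-0.04, 0.56, 0.83]] @ diag([0.7466330584314723, 0.7173029928541649, 0.003936051285637477]) @ [[-0.98,  0.21,  -0.04], [-0.2,  -0.81,  0.56], [-0.09,  -0.55,  -0.83]]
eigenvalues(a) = [-0.0, 0.75, 0.72]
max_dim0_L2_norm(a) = 0.74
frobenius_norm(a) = 1.04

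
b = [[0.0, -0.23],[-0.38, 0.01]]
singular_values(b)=[0.38, 0.23]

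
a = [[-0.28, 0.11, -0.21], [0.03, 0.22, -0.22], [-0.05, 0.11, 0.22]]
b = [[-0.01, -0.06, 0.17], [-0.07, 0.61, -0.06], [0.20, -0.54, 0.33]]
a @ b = [[-0.05, 0.2, -0.12],  [-0.06, 0.25, -0.08],  [0.04, -0.05, 0.06]]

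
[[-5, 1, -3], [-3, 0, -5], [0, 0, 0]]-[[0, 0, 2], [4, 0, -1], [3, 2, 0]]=[[-5, 1, -5], [-7, 0, -4], [-3, -2, 0]]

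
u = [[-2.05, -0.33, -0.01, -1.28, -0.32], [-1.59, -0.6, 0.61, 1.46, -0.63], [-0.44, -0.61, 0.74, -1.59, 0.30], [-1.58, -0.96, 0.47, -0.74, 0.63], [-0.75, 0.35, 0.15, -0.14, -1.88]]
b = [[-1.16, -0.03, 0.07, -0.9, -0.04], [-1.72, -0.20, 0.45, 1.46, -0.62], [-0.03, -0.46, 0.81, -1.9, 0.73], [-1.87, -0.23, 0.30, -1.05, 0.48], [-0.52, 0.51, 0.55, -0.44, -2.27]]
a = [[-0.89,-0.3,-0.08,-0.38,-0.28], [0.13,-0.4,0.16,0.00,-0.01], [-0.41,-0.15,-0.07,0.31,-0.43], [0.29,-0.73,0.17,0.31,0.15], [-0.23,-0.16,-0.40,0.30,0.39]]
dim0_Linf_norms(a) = [0.89, 0.73, 0.4, 0.38, 0.43]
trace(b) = -3.87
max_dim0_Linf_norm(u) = 2.05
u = b + a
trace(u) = -4.53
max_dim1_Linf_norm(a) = 0.89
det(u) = 1.04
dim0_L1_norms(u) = [6.41, 2.85, 1.98, 5.21, 3.76]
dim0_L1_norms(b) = [5.3, 1.43, 2.18, 5.75, 4.14]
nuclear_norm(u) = 9.11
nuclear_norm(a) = 3.35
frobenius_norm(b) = 4.90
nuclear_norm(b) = 9.13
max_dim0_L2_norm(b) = 2.84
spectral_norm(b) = 3.08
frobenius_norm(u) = 4.94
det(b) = -0.87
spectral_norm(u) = 3.59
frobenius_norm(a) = 1.74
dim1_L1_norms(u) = [3.99, 4.89, 3.68, 4.38, 3.27]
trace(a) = -0.66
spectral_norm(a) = 1.18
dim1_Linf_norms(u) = [2.05, 1.59, 1.59, 1.58, 1.88]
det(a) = -0.01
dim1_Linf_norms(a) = [0.89, 0.4, 0.43, 0.73, 0.4]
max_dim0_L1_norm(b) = 5.75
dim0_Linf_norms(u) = [2.05, 0.96, 0.74, 1.59, 1.88]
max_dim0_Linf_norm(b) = 2.27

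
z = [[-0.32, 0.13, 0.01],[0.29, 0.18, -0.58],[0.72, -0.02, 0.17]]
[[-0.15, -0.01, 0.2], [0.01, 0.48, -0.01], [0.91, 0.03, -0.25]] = z @ [[1.08, 0.19, -0.34], [1.42, 0.45, 0.71], [0.97, -0.60, 0.07]]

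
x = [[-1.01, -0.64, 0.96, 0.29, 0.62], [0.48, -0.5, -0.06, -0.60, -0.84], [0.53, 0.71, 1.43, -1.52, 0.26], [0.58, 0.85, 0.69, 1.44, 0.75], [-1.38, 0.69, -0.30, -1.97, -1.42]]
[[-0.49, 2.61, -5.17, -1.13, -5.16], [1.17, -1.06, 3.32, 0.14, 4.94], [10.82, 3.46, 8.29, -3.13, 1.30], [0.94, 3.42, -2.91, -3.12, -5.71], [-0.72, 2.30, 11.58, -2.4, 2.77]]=x @ [[2.79, -1.29, 0.97, 0.59, 2.75],[0.66, 1.88, 3.40, -1.90, -1.53],[2.62, 3.31, 0.93, -2.97, -1.8],[-3.06, 1.00, -3.2, -1.03, -2.55],[1.81, -1.54, -3.20, 2.25, -1.45]]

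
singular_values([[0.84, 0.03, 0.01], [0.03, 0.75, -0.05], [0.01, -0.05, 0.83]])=[0.86, 0.85, 0.72]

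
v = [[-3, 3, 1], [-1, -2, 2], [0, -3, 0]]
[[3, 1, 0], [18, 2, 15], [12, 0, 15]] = v@[[-4, 0, -5], [-4, 0, -5], [3, 1, 0]]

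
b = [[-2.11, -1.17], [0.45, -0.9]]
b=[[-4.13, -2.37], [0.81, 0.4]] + [[2.02,1.20], [-0.36,-1.30]]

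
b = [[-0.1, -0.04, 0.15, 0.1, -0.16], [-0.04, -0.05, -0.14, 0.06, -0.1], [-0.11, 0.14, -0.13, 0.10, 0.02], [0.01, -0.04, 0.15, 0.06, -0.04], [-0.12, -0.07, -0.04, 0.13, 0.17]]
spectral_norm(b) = 0.33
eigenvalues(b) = [(-0.18+0j), (-0.1+0.16j), (-0.1-0.16j), (0.23+0j), (0.09+0j)]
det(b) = -0.00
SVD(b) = [[-0.51, -0.70, -0.18, -0.09, -0.45], [0.2, -0.27, -0.56, 0.71, 0.27], [0.56, -0.36, -0.34, -0.64, 0.19], [-0.43, -0.26, 0.24, -0.10, 0.83], [0.45, -0.48, 0.7, 0.26, -0.09]] @ diag([0.33020683120660405, 0.2794797877685045, 0.2254583020447129, 0.14922558047522658, 0.04306712231286922]) @ [[-0.23, 0.22, -0.79, 0.15, 0.51], [0.63, 0.13, -0.15, -0.72, 0.22], [-0.02, -0.32, 0.46, 0.09, 0.82], [0.12, -0.91, -0.38, -0.02, -0.13], [0.73, 0.11, -0.05, 0.67, 0.01]]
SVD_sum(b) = [[0.04, -0.04, 0.13, -0.03, -0.09], [-0.02, 0.01, -0.05, 0.01, 0.03], [-0.04, 0.04, -0.14, 0.03, 0.09], [0.03, -0.03, 0.11, -0.02, -0.07], [-0.03, 0.03, -0.12, 0.02, 0.08]] + [[-0.12, -0.03, 0.03, 0.14, -0.04], [-0.05, -0.01, 0.01, 0.05, -0.02], [-0.06, -0.01, 0.01, 0.07, -0.02], [-0.05, -0.01, 0.01, 0.05, -0.02], [-0.09, -0.02, 0.02, 0.10, -0.03]] + [[0.00, 0.01, -0.02, -0.0, -0.03], [0.00, 0.04, -0.06, -0.01, -0.1], [0.0, 0.02, -0.04, -0.01, -0.06], [-0.0, -0.02, 0.02, 0.0, 0.04], [-0.0, -0.05, 0.07, 0.01, 0.13]] + [[-0.0, 0.01, 0.01, 0.00, 0.00], [0.01, -0.1, -0.04, -0.0, -0.01], [-0.01, 0.09, 0.04, 0.0, 0.01], [-0.0, 0.01, 0.01, 0.0, 0.0], [0.0, -0.04, -0.02, -0.0, -0.01]] + [[-0.01, -0.0, 0.00, -0.01, -0.00], [0.01, 0.0, -0.0, 0.01, 0.0], [0.01, 0.0, -0.00, 0.01, 0.0], [0.03, 0.0, -0.0, 0.02, 0.00], [-0.00, -0.0, 0.0, -0.0, -0.00]]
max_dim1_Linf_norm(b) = 0.17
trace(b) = -0.05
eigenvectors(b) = [[0.79+0.00j, 0.35+0.27j, (0.35-0.27j), (-0.41+0j), (-0.6+0j)], [0.50+0.00j, -0.09-0.55j, -0.09+0.55j, -0.29+0.00j, -0.15+0.00j], [0.02+0.00j, (-0.58+0j), -0.58-0.00j, 0.02+0.00j, (-0.12+0j)], [(0.09+0j), 0.34+0.16j, (0.34-0.16j), -0.14+0.00j, -0.76+0.00j], [0.34+0.00j, (-0.04-0.12j), (-0.04+0.12j), (0.85+0j), 0.16+0.00j]]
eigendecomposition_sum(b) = [[(-0.15-0j), (-0.03+0j), (-0.02+0j), (0.11+0j), -0.06+0.00j], [(-0.09-0j), (-0.02+0j), (-0.01+0j), (0.07+0j), (-0.04+0j)], [(-0-0j), (-0+0j), (-0+0j), 0j, -0.00+0.00j], [(-0.02-0j), (-0+0j), -0.00+0.00j, 0.01+0.00j, (-0.01+0j)], [(-0.06-0j), -0.01+0.00j, -0.01+0.00j, 0.05+0.00j, -0.03+0.00j]] + [[(0.02+0.04j),(-0.02-0.06j),0.07-0.00j,(-0.02-0.02j),-0.00-0.00j], [0.02-0.05j,(-0.03+0.07j),(-0.07-0.05j),0.04j,0.01j], [(-0.05-0.03j),0.07+0.04j,(-0.07+0.06j),(0.04+0j),0.01-0.00j], [(0.02+0.03j),(-0.03-0.04j),(0.06-0.02j),-0.02-0.01j,-0.00-0.00j], [-0.01j,-0.00+0.02j,-0.02-0.01j,0.00+0.01j,0.00+0.00j]] + [[(0.02-0.04j), (-0.02+0.06j), 0.07+0.00j, -0.02+0.02j, (-0+0j)], [0.02+0.05j, (-0.03-0.07j), -0.07+0.05j, -0.04j, -0.01j], [(-0.05+0.03j), 0.07-0.04j, -0.07-0.06j, 0.04-0.00j, (0.01+0j)], [(0.02-0.03j), (-0.03+0.04j), (0.06+0.02j), -0.02+0.01j, -0.00+0.00j], [0.00+0.01j, (-0-0.02j), (-0.02+0.01j), 0.00-0.01j, -0j]] + [[0.03+0.00j, (0.02-0j), -0.01-0.00j, (-0.05-0j), -0.09-0.00j],[(0.02+0j), 0.02-0.00j, -0.00-0.00j, -0.03-0.00j, -0.07-0.00j],[-0.00-0.00j, -0.00+0.00j, 0.00+0.00j, 0.00+0.00j, (0.01+0j)],[0.01+0.00j, (0.01-0j), (-0-0j), (-0.02-0j), -0.03-0.00j],[(-0.07-0j), -0.05+0.00j, (0.01+0j), (0.1+0j), 0.20+0.00j]] + [[(-0.02-0j), (0.01+0j), 0.03-0.00j, (0.08+0j), (0.01+0j)], [-0.01-0.00j, 0j, (0.01-0j), 0.02+0.00j, 0.00+0.00j], [-0.00-0.00j, 0.00+0.00j, (0.01-0j), (0.02+0j), 0j], [-0.03-0.00j, (0.02+0j), 0.04-0.00j, (0.11+0j), 0.01+0.00j], [(0.01+0j), -0.00-0.00j, -0.01+0.00j, -0.02-0.00j, (-0-0j)]]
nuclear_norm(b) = 1.03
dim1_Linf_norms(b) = [0.16, 0.14, 0.14, 0.15, 0.17]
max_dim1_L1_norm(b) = 0.55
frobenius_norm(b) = 0.51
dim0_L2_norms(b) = [0.2, 0.17, 0.29, 0.21, 0.26]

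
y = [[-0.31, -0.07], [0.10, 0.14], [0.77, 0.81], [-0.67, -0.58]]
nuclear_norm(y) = 1.64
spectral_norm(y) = 1.46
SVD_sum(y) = [[-0.20, -0.19], [0.12, 0.12], [0.81, 0.76], [-0.65, -0.61]] + [[-0.11, 0.12], [-0.02, 0.02], [-0.04, 0.05], [-0.02, 0.03]]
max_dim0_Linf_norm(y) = 0.81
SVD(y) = [[-0.19, -0.90], [0.12, -0.19], [0.76, -0.35], [-0.61, -0.2]] @ diag([1.4603053661014607, 0.180022881143702]) @ [[0.73, 0.68], [0.68, -0.73]]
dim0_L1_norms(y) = [1.85, 1.6]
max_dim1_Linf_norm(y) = 0.81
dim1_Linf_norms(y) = [0.31, 0.14, 0.81, 0.67]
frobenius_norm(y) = 1.47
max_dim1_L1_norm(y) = 1.58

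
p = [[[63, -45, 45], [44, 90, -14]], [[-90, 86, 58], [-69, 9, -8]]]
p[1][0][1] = 86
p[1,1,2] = -8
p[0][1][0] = 44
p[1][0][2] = 58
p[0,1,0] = 44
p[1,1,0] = -69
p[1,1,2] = -8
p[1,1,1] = 9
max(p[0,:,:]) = 90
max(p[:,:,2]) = 58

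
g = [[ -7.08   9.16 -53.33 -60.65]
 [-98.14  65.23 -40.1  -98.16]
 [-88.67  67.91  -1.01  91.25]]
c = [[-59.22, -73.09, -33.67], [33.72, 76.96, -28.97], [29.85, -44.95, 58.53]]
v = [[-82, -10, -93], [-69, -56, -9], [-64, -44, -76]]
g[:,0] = [-7.08, -98.14, -88.67]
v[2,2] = -76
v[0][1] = -10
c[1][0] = 33.72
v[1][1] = -56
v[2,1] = -44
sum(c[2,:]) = 43.43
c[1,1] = 76.96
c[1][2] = -28.97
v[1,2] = -9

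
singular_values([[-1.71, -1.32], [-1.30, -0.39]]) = [2.52, 0.42]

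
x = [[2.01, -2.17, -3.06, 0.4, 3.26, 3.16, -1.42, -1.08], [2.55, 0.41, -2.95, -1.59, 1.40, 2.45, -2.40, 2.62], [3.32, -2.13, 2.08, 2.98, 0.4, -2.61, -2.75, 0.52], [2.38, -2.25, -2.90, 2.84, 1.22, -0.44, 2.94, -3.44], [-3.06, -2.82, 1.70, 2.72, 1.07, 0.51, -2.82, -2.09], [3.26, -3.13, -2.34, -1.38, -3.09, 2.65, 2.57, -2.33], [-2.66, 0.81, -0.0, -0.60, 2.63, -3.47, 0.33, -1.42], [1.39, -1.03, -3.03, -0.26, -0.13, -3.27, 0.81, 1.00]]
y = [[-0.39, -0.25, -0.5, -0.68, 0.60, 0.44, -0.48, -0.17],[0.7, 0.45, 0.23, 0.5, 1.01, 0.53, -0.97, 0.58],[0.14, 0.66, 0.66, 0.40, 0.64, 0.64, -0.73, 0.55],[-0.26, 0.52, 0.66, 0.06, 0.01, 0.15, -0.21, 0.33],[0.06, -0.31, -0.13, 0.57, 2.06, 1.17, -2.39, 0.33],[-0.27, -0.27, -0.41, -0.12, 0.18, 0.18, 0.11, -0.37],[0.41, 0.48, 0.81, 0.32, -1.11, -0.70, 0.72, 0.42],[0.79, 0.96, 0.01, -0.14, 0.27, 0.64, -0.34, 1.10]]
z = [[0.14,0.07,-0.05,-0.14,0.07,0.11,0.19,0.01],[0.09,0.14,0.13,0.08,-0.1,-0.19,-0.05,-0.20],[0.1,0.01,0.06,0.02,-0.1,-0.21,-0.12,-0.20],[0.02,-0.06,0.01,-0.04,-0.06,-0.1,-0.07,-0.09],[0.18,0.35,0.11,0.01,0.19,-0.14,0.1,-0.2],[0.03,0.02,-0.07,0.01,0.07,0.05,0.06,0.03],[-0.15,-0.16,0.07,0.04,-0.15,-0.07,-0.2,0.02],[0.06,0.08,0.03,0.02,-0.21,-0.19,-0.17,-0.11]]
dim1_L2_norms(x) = [6.49, 6.2, 6.6, 7.03, 6.43, 7.51, 5.4, 4.96]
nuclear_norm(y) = 9.84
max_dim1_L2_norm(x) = 7.51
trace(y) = 4.84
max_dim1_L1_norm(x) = 20.75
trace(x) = 12.39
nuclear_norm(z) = 1.85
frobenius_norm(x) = 18.03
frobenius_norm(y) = 5.32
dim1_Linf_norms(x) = [3.26, 2.95, 3.32, 3.44, 3.06, 3.26, 3.47, 3.27]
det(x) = -54334.18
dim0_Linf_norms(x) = [3.32, 3.13, 3.06, 2.98, 3.26, 3.47, 2.94, 3.44]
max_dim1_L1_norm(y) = 7.02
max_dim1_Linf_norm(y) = 2.39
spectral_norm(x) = 10.42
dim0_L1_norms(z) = [0.77, 0.89, 0.53, 0.36, 0.95, 1.06, 0.96, 0.86]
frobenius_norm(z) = 0.97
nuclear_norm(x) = 44.04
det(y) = -0.00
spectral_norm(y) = 4.36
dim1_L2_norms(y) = [1.32, 1.89, 1.64, 0.98, 3.45, 0.74, 1.89, 1.84]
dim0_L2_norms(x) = [7.5, 5.83, 6.95, 5.42, 5.64, 7.28, 6.27, 5.74]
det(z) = -0.00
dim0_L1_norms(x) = [20.63, 14.75, 18.06, 12.77, 13.2, 18.56, 16.04, 14.5]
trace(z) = 0.23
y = z @ x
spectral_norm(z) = 0.69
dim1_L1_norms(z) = [0.78, 0.98, 0.82, 0.45, 1.28, 0.34, 0.86, 0.87]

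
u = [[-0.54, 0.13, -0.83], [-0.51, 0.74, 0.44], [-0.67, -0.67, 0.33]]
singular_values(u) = [1.01, 1.0, 1.0]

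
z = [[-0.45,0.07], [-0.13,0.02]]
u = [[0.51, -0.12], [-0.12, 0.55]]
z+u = [[0.06,  -0.05], [-0.25,  0.57]]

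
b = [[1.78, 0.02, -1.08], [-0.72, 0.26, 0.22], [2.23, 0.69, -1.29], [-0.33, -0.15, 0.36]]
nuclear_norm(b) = 4.23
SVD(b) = [[-0.6, 0.48, 0.5], [0.20, -0.69, 0.45], [-0.77, -0.51, -0.38], [0.14, 0.19, -0.63]] @ diag([3.4608963658656116, 0.5722305686238848, 0.19608294436434276]) @ [[-0.85,-0.15,0.5],[0.23,-0.97,0.12],[-0.46,-0.22,-0.86]]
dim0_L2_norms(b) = [2.96, 0.75, 1.73]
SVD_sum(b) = [[1.76, 0.3, -1.03], [-0.59, -0.10, 0.34], [2.26, 0.39, -1.32], [-0.41, -0.07, 0.24]] + [[0.06, -0.26, 0.03], [-0.09, 0.38, -0.05], [-0.07, 0.28, -0.03], [0.03, -0.11, 0.01]] + [[-0.05, -0.02, -0.08], [-0.04, -0.02, -0.08], [0.03, 0.02, 0.06], [0.06, 0.03, 0.11]]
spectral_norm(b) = 3.46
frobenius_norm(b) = 3.51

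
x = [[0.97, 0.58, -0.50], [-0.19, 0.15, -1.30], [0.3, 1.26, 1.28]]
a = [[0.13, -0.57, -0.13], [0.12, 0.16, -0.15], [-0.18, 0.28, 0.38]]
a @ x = [[0.2, -0.17, 0.51], [0.04, -0.10, -0.46], [-0.11, 0.42, 0.21]]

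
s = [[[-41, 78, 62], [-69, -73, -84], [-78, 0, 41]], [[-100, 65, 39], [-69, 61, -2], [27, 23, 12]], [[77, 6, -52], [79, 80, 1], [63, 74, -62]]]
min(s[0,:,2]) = -84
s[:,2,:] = [[-78, 0, 41], [27, 23, 12], [63, 74, -62]]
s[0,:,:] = [[-41, 78, 62], [-69, -73, -84], [-78, 0, 41]]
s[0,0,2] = 62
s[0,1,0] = -69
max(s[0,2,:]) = 41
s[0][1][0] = -69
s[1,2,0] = 27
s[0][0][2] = 62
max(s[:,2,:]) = 74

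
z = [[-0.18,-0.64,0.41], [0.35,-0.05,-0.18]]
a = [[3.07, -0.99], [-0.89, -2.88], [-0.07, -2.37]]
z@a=[[-0.01, 1.05],[1.13, 0.22]]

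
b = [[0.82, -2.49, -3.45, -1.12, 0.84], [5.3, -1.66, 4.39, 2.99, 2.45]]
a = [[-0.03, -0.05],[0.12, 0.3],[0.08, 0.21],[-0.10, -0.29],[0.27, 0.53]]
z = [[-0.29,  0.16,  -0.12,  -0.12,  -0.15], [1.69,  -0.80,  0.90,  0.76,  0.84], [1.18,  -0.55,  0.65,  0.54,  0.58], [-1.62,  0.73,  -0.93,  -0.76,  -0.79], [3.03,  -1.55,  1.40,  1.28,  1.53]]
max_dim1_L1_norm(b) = 16.79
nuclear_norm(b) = 12.55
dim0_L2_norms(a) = [0.32, 0.71]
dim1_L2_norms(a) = [0.06, 0.32, 0.22, 0.31, 0.59]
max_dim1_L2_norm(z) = 4.19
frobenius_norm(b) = 9.26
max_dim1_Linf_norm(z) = 3.03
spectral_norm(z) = 5.59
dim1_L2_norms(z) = [0.4, 2.36, 1.66, 2.29, 4.19]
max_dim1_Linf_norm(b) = 5.3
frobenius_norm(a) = 0.78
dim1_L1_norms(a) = [0.08, 0.42, 0.29, 0.39, 0.8]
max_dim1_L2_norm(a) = 0.59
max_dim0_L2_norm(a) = 0.71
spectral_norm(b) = 8.15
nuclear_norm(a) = 0.82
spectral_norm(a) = 0.78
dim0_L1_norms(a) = [0.6, 1.38]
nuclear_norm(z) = 5.82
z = a @ b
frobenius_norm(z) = 5.59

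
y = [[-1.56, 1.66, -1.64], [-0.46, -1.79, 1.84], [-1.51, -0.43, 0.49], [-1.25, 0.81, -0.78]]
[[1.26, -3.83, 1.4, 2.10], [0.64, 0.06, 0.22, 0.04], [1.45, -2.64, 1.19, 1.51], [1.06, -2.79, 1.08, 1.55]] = y @ [[-0.97,1.92,-0.80,-1.03], [-1.37,0.15,0.42,1.58], [-1.23,0.66,0.33,1.30]]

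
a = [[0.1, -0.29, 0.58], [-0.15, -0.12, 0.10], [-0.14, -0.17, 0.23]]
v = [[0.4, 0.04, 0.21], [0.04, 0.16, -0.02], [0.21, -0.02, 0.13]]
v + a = [[0.5, -0.25, 0.79], [-0.11, 0.04, 0.08], [0.07, -0.19, 0.36]]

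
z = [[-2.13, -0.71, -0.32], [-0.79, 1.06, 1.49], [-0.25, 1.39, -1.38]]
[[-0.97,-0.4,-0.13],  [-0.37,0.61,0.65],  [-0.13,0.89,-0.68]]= z@[[0.46,-0.01,0.00], [-0.01,0.61,-0.03], [0.0,-0.03,0.46]]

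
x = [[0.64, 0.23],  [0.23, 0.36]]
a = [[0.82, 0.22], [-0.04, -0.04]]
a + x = [[1.46, 0.45],  [0.19, 0.32]]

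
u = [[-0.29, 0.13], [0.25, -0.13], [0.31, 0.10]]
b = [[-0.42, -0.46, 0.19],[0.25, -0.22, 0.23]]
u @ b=[[0.15, 0.10, -0.03], [-0.14, -0.09, 0.02], [-0.11, -0.16, 0.08]]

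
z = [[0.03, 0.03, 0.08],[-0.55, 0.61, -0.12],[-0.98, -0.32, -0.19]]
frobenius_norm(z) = 1.34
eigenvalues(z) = [(-0.1+0.28j), (-0.1-0.28j), (0.66+0j)]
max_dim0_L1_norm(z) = 1.56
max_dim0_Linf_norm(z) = 0.98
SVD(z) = [[-0.04, -0.04, 1.00], [0.5, -0.86, -0.02], [0.86, 0.5, 0.06]] @ diag([1.147133913324061, 0.6891021634811466, 0.07295199234721844]) @ [[-0.98, 0.03, -0.20],[-0.03, -1.0, 0.01],[-0.20, 0.01, 0.98]]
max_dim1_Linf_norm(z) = 0.98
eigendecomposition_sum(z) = [[(0.01+0.16j), 0.02+0.01j, (0.04+0.01j)], [-0.10+0.05j, (-0+0.01j), (-0+0.03j)], [-0.56-0.24j, -0.04+0.04j, (-0.12+0.1j)]] + [[(0.01-0.16j), (0.02-0.01j), 0.04-0.01j], [-0.10-0.05j, (-0-0.01j), (-0-0.03j)], [(-0.56+0.24j), -0.04-0.04j, -0.12-0.10j]] + [[0.00-0.00j,-0.00-0.00j,-0j],  [-0.35+0.00j,0.61+0.00j,(-0.12+0j)],  [0.13-0.00j,(-0.23-0j),0.05-0.00j]]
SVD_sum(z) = [[0.04,-0.0,0.01], [-0.57,0.02,-0.11], [-0.97,0.03,-0.20]] + [[0.0, 0.03, -0.00], [0.02, 0.59, -0.00], [-0.01, -0.35, 0.00]] + [[-0.01, 0.00, 0.07], [0.0, -0.0, -0.00], [-0.00, 0.0, 0.00]]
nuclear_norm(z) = 1.91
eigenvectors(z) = [[-0.12-0.23j, (-0.12+0.23j), 0j], [(0.12-0.13j), (0.12+0.13j), -0.94+0.00j], [(0.95+0j), (0.95-0j), (0.35+0j)]]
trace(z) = 0.45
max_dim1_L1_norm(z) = 1.49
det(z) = 0.06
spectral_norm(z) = 1.15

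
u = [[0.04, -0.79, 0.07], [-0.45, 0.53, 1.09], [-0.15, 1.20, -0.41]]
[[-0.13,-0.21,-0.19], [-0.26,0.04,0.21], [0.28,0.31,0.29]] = u@[[0.09, 0.16, -0.11], [0.15, 0.27, 0.24], [-0.27, -0.03, 0.03]]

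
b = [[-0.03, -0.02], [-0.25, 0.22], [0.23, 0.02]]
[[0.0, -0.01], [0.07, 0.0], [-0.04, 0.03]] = b@[[-0.2, 0.13], [0.11, 0.17]]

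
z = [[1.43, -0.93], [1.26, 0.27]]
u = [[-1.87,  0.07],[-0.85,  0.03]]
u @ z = [[-2.59, 1.76], [-1.18, 0.80]]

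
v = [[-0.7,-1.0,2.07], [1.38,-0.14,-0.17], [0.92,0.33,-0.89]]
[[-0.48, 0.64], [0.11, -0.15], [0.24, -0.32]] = v @ [[0.08, -0.11], [0.15, -0.21], [-0.13, 0.17]]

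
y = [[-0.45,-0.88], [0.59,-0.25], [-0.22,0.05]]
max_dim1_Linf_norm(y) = 0.88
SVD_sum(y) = [[-0.52, -0.84], [0.05, 0.08], [-0.04, -0.06]] + [[0.07,-0.04], [0.54,-0.33], [-0.18,0.11]]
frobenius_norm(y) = 1.20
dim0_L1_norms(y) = [1.26, 1.18]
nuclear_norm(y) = 1.67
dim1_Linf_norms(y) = [0.88, 0.59, 0.22]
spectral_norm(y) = 0.99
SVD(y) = [[-0.99, -0.12], [0.10, -0.94], [-0.07, 0.32]] @ diag([0.992665447933369, 0.6730641191441155]) @ [[0.52, 0.85], [-0.85, 0.52]]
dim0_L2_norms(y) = [0.77, 0.92]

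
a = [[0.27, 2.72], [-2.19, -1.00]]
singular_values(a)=[3.17, 1.79]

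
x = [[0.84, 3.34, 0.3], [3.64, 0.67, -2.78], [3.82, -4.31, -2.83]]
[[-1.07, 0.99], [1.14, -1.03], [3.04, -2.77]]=x @ [[0.26, -0.23], [-0.37, 0.34], [-0.16, 0.15]]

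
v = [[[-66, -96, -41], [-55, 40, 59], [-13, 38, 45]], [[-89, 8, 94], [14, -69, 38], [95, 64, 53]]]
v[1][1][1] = -69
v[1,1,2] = 38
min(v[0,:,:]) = -96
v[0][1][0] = -55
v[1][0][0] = -89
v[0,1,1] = 40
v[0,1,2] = 59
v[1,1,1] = -69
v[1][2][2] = 53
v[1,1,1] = -69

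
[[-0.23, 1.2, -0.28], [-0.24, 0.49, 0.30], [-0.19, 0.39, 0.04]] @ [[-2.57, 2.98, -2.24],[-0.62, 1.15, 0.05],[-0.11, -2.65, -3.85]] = [[-0.12,1.44,1.65], [0.28,-0.95,-0.59], [0.24,-0.22,0.29]]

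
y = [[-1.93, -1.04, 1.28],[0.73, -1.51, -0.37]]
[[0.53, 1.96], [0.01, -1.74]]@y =[[0.41, -3.51, -0.05],  [-1.29, 2.62, 0.66]]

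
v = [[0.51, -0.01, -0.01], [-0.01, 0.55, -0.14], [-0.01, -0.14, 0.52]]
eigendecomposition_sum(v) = [[0.01, 0.03, 0.03], [0.03, 0.17, 0.19], [0.03, 0.19, 0.21]] + [[0.5, -0.04, -0.05],[-0.04, 0.0, 0.0],[-0.05, 0.00, 0.0]] + [[0.00, -0.0, 0.0], [-0.0, 0.37, -0.34], [0.0, -0.34, 0.3]]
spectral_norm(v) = 0.68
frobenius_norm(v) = 0.93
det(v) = 0.14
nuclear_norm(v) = 1.58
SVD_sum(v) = [[0.00, -0.00, 0.00],[-0.00, 0.37, -0.34],[0.0, -0.34, 0.30]] + [[0.50, -0.04, -0.05], [-0.04, 0.0, 0.0], [-0.05, 0.0, 0.00]] + [[0.01, 0.03, 0.03], [0.03, 0.17, 0.19], [0.03, 0.19, 0.21]]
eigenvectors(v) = [[-0.12, -0.99, 0.00], [-0.66, 0.08, -0.74], [-0.74, 0.09, 0.67]]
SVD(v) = [[0.0,  0.99,  0.12], [-0.74,  -0.08,  0.66], [0.67,  -0.09,  0.74]] @ diag([0.6758047253842375, 0.5116938864750826, 0.3925013881406799]) @ [[0.00, -0.74, 0.67], [0.99, -0.08, -0.09], [0.12, 0.66, 0.74]]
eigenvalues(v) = [0.39, 0.51, 0.68]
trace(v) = 1.58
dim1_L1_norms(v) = [0.53, 0.7, 0.67]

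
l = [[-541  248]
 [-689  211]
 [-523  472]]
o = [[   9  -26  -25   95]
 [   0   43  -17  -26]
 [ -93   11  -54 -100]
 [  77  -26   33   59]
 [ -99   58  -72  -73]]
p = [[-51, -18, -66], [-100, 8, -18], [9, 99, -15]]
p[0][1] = -18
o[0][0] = 9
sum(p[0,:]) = -135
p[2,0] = 9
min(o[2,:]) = -100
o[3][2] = 33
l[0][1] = 248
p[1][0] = -100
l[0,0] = -541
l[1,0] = -689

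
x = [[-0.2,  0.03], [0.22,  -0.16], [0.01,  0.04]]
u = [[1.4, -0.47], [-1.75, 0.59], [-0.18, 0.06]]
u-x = [[1.60, -0.5], [-1.97, 0.75], [-0.19, 0.02]]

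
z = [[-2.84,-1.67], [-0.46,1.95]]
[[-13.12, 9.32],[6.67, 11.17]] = z @ [[2.29, -5.84],[3.96, 4.35]]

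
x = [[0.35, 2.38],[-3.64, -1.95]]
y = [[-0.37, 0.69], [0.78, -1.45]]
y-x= [[-0.72, -1.69],[4.42, 0.50]]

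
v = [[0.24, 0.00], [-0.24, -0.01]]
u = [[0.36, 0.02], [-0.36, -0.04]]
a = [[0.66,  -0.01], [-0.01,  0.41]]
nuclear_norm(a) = 1.07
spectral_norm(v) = 0.34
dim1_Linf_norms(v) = [0.24, 0.24]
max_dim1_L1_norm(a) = 0.67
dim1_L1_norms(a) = [0.67, 0.42]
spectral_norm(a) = 0.66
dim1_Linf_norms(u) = [0.36, 0.36]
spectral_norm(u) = 0.51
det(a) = 0.27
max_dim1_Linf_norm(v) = 0.24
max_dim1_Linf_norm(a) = 0.66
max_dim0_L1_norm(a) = 0.67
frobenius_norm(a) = 0.78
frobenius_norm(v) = 0.34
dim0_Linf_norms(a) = [0.66, 0.41]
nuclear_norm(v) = 0.35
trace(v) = 0.23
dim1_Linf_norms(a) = [0.66, 0.41]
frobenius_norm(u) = 0.51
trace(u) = 0.32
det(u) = -0.01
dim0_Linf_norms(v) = [0.24, 0.01]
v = u @ a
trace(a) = 1.07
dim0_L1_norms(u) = [0.72, 0.06]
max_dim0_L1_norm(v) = 0.48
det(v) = -0.00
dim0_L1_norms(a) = [0.67, 0.42]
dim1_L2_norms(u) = [0.36, 0.36]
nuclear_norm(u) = 0.52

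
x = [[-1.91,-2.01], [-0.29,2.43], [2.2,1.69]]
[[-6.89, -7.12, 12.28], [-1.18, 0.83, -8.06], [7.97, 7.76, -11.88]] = x @ [[3.66,2.99,-2.61], [-0.05,0.70,-3.63]]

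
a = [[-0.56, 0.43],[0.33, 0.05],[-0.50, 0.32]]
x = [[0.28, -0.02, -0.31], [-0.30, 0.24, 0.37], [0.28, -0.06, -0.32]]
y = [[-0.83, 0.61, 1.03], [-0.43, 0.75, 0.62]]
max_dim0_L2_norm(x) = 0.58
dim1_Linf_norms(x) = [0.31, 0.37, 0.32]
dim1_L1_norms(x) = [0.61, 0.91, 0.66]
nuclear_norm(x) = 0.94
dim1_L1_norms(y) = [2.47, 1.8]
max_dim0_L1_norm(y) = 1.65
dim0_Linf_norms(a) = [0.56, 0.43]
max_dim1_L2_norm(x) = 0.53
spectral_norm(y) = 1.78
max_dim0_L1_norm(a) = 1.39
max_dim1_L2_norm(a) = 0.71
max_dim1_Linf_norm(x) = 0.37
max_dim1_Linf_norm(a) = 0.56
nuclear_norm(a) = 1.18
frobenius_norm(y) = 1.80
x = a @ y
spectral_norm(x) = 0.79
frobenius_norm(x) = 0.80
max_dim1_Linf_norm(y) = 1.03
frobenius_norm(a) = 0.98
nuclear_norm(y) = 2.08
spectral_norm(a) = 0.95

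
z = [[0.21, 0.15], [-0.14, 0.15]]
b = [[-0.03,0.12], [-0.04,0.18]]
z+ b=[[0.18, 0.27], [-0.18, 0.33]]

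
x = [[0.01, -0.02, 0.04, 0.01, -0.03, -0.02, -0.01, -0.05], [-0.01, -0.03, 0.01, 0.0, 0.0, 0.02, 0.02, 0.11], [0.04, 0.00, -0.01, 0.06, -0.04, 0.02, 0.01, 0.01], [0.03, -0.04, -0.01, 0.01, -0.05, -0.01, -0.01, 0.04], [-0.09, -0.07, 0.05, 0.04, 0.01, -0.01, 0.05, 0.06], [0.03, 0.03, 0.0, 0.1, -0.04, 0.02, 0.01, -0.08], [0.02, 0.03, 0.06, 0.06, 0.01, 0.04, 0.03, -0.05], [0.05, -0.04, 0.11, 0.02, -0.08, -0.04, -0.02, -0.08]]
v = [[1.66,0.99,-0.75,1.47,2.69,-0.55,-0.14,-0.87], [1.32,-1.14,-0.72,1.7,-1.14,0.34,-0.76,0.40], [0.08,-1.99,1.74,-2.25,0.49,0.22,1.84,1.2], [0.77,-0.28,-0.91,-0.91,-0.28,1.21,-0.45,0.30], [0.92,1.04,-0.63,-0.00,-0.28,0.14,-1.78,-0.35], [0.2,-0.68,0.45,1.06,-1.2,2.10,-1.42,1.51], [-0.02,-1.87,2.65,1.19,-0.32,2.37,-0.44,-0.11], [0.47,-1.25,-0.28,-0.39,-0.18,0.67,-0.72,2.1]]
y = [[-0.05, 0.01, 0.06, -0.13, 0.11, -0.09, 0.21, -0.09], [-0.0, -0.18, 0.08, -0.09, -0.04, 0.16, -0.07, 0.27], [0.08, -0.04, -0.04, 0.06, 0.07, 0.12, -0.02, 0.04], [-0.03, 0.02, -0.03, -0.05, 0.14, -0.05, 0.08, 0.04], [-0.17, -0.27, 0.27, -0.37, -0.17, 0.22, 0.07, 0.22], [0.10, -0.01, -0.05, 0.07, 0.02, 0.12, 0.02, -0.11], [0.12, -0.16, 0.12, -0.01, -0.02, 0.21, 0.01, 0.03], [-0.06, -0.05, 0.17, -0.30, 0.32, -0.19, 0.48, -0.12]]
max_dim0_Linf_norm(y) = 0.48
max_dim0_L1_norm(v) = 9.24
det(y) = -0.00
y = x @ v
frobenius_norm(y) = 1.19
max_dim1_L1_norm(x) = 0.44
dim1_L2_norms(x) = [0.08, 0.12, 0.09, 0.08, 0.15, 0.14, 0.12, 0.18]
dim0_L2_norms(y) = [0.26, 0.37, 0.36, 0.51, 0.41, 0.44, 0.54, 0.4]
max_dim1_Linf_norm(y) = 0.48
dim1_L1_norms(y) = [0.75, 0.89, 0.47, 0.44, 1.76, 0.5, 0.68, 1.69]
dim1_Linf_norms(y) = [0.21, 0.27, 0.12, 0.14, 0.37, 0.12, 0.21, 0.48]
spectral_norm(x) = 0.24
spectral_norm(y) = 0.82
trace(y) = -0.48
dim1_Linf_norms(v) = [2.69, 1.7, 2.25, 1.21, 1.78, 2.1, 2.65, 2.1]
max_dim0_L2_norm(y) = 0.54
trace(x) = -0.04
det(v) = 402.62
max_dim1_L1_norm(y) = 1.76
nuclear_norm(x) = 0.75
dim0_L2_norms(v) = [2.49, 3.59, 3.55, 3.69, 3.24, 3.53, 3.18, 3.04]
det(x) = -0.00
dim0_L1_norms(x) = [0.28, 0.26, 0.29, 0.3, 0.26, 0.18, 0.16, 0.48]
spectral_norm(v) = 5.89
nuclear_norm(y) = 2.26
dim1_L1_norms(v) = [9.12, 7.52, 9.81, 5.11, 5.14, 8.62, 8.97, 6.06]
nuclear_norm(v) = 22.23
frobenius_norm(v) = 9.36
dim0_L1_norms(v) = [5.44, 9.24, 8.13, 8.97, 6.58, 7.6, 7.55, 6.84]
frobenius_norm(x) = 0.35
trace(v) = 4.83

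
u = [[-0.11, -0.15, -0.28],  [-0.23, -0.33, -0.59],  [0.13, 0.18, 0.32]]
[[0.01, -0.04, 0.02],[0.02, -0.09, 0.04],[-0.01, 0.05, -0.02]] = u@[[-0.10, -0.01, -0.14], [0.01, 0.15, -0.01], [0.0, 0.07, -0.01]]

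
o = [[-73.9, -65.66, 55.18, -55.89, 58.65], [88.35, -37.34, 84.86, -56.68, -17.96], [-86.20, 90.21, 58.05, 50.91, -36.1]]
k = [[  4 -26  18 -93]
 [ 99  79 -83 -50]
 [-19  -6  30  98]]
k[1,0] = 99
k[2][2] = 30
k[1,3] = -50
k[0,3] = -93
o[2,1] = 90.21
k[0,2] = 18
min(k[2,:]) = -19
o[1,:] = [88.35, -37.34, 84.86, -56.68, -17.96]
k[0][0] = 4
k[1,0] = 99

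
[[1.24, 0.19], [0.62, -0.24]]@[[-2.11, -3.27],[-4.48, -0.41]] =[[-3.47,  -4.13], [-0.23,  -1.93]]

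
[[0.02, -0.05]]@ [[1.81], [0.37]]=[[0.02]]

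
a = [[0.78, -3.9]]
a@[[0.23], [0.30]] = [[-0.99]]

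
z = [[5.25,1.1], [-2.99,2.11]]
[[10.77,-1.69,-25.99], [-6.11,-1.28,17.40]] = z @ [[2.05, -0.15, -5.15], [0.01, -0.82, 0.95]]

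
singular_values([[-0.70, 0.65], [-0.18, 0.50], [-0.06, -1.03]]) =[1.38, 0.6]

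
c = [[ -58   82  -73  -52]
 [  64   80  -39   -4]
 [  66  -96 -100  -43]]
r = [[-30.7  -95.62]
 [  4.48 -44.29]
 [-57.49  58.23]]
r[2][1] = 58.23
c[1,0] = 64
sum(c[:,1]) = 66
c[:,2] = [-73, -39, -100]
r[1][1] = -44.29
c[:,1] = [82, 80, -96]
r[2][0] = -57.49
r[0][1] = -95.62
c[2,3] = -43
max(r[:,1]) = 58.23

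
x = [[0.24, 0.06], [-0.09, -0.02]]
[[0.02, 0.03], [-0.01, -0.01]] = x @[[0.06, 0.1], [0.1, 0.16]]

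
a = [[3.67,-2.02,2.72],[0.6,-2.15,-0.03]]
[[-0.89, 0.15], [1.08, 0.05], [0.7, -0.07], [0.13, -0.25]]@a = [[-3.18, 1.48, -2.43], [3.99, -2.29, 2.94], [2.53, -1.26, 1.91], [0.33, 0.27, 0.36]]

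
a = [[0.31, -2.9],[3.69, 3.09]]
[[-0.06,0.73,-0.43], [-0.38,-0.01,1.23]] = a@[[-0.11, 0.19, 0.19],[0.01, -0.23, 0.17]]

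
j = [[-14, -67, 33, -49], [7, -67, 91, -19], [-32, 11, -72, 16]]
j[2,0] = -32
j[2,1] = 11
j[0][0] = -14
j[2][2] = -72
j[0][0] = -14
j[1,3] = -19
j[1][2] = 91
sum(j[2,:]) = -77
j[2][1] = 11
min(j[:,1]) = -67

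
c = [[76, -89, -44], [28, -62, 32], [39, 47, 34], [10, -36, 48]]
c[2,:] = [39, 47, 34]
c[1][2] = 32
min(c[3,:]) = -36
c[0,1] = -89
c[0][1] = -89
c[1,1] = -62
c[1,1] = -62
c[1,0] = 28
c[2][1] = 47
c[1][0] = 28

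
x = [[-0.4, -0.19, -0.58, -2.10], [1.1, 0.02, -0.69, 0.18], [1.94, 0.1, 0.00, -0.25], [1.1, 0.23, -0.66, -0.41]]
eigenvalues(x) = [(-0.61+1.99j), (-0.61-1.99j), (0.68+0j), (-0.26+0j)]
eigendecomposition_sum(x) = [[(-0.23+0.95j), (-0.08+0.13j), (-0.36-0.31j), -0.97-0.18j], [(0.61+0.19j), 0.08+0.06j, (-0.22+0.22j), -0.16+0.63j], [0.90-0.01j, 0.14+0.05j, -0.19+0.38j, 0.05+0.90j], [(0.58+0.29j), (0.07+0.08j), -0.25+0.18j, -0.27+0.60j]] + [[(-0.23-0.95j), (-0.08-0.13j), -0.36+0.31j, (-0.97+0.18j)], [0.61-0.19j, 0.08-0.06j, -0.22-0.22j, (-0.16-0.63j)], [0.90+0.01j, (0.14-0.05j), -0.19-0.38j, 0.05-0.90j], [(0.58-0.29j), (0.07-0.08j), -0.25-0.18j, (-0.27-0.6j)]] + [[0.05-0.00j, (-0.04+0j), (0.13-0j), (-0.14+0j)], [(-0.09+0j), (0.08-0j), (-0.23+0j), 0.24-0.00j], [0.16-0.00j, (-0.13+0j), (0.39-0j), (-0.41+0j)], [-0.06+0.00j, (0.05-0j), (-0.16+0j), (0.16-0j)]] + [[0.00+0.00j, (0.02+0j), 0.00-0.00j, -0.03+0.00j], [(-0.03-0j), (-0.23-0j), (-0.02+0j), 0.26-0.00j], [-0.01-0.00j, -0.05-0.00j, (-0+0j), 0.06-0.00j], [0j, (0.03+0j), -0j, (-0.04+0j)]]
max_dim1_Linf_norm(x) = 2.1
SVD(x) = [[-0.01, -0.98, -0.04, -0.18], [0.47, 0.08, 0.65, -0.60], [0.73, 0.05, -0.66, -0.14], [0.50, -0.16, 0.37, 0.77]] @ diag([2.5884347912502528, 2.2609487899244645, 0.7195022205083843, 0.1858291028549116]) @ [[0.96,0.08,-0.25,-0.11], [0.17,0.07,0.28,0.94], [-0.21,0.06,-0.93,0.31], [-0.07,0.99,0.05,-0.07]]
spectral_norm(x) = 2.59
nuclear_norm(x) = 5.75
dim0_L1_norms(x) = [4.54, 0.54, 1.93, 2.94]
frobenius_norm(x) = 3.52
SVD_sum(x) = [[-0.03, -0.00, 0.01, 0.0], [1.16, 0.09, -0.30, -0.13], [1.82, 0.15, -0.47, -0.21], [1.23, 0.1, -0.32, -0.14]] + [[-0.38, -0.15, -0.61, -2.10], [0.03, 0.01, 0.05, 0.16], [0.02, 0.01, 0.03, 0.1], [-0.06, -0.03, -0.10, -0.34]] + [[0.01, -0.0, 0.03, -0.01], [-0.1, 0.03, -0.43, 0.14], [0.10, -0.03, 0.44, -0.15], [-0.06, 0.02, -0.25, 0.08]] + [[0.00, -0.03, -0.0, 0.00], [0.01, -0.11, -0.01, 0.01], [0.0, -0.03, -0.00, 0.00], [-0.01, 0.14, 0.01, -0.01]]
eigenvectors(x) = [[(0.61+0j), 0.61-0.00j, (0.26+0j), 0.10+0.00j], [(0.03-0.4j), (0.03+0.4j), (-0.47+0j), (-0.96+0j)], [-0.13-0.54j, -0.13+0.54j, (0.79+0j), -0.21+0.00j], [0.09-0.39j, 0.09+0.39j, (-0.31+0j), 0.14+0.00j]]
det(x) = -0.78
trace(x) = -0.79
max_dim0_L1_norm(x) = 4.54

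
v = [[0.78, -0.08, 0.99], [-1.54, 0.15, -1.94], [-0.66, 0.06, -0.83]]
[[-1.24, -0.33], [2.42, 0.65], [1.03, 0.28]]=v @ [[-0.53, -0.68],[0.89, 0.32],[-0.76, 0.23]]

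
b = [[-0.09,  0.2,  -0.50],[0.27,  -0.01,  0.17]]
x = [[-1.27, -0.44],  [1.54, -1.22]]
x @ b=[[-0.00,  -0.25,  0.56],  [-0.47,  0.32,  -0.98]]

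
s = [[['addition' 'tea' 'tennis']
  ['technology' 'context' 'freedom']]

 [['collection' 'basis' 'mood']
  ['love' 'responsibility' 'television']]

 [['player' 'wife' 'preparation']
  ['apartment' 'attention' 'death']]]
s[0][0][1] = 'tea'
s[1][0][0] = 'collection'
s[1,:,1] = ['basis', 'responsibility']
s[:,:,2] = [['tennis', 'freedom'], ['mood', 'television'], ['preparation', 'death']]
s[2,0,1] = 'wife'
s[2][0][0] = 'player'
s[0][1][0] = 'technology'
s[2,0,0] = 'player'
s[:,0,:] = [['addition', 'tea', 'tennis'], ['collection', 'basis', 'mood'], ['player', 'wife', 'preparation']]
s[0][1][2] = 'freedom'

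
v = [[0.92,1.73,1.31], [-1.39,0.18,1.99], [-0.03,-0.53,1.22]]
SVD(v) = [[-0.56, -0.83, -0.02], [-0.76, 0.50, 0.42], [-0.34, 0.25, -0.91]] @ diag([2.860880267499051, 2.091470408342687, 0.8314539229935869]) @ [[0.19, -0.32, -0.93], [-0.70, -0.71, 0.1], [-0.69, 0.63, -0.36]]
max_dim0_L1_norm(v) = 4.52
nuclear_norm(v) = 5.78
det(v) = 4.97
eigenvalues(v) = [(0.49+1.86j), (0.49-1.86j), (1.35+0j)]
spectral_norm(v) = 2.86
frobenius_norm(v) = 3.64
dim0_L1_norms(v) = [2.34, 2.44, 4.52]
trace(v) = 2.32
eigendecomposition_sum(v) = [[(0.27+0.64j), (0.94-0.13j), (-0.14-1.14j)],  [-0.66+0.23j, (0.08+0.95j), (1.15-0.07j)],  [-0.13-0.13j, (-0.22+0.12j), 0.14+0.27j]] + [[(0.27-0.64j), 0.94+0.13j, (-0.14+1.14j)], [(-0.66-0.23j), (0.08-0.95j), 1.15+0.07j], [-0.13+0.13j, -0.22-0.12j, 0.14-0.27j]] + [[(0.39-0j), -0.15-0.00j, 1.59+0.00j], [-0.08+0.00j, (0.03+0j), -0.31-0.00j], [(0.23-0j), -0.09-0.00j, (0.93+0j)]]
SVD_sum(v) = [[-0.31, 0.51, 1.48], [-0.42, 0.70, 2.01], [-0.19, 0.31, 0.90]] + [[1.22, 1.23, -0.17],[-0.73, -0.74, 0.10],[-0.36, -0.37, 0.05]] + [[0.01, -0.01, 0.01], [-0.24, 0.22, -0.13], [0.52, -0.48, 0.27]]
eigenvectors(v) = [[-0.04-0.69j,-0.04+0.69j,(0.85+0j)], [0.70+0.00j,0.70-0.00j,(-0.17+0j)], [0.08+0.17j,(0.08-0.17j),(0.5+0j)]]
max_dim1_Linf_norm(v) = 1.99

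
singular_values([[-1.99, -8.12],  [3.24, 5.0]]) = [10.14, 1.61]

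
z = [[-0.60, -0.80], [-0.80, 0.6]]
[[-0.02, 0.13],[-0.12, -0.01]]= z @ [[0.11, -0.07], [-0.06, -0.11]]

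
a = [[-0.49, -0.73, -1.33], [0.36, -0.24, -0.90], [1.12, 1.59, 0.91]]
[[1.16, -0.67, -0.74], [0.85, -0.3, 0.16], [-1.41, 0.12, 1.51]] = a @ [[0.41, 0.45, 0.84], [-0.86, -0.63, 0.31], [-0.55, 0.68, 0.08]]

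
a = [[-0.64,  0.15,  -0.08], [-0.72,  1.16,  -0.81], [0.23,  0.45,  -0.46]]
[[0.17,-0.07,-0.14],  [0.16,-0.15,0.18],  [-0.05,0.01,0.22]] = a @ [[-0.29, 0.08, 0.29], [-0.20, -0.22, 0.33], [-0.23, -0.2, -0.01]]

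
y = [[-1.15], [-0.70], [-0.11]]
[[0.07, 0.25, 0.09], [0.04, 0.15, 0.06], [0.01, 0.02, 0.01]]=y @ [[-0.06,-0.22,-0.08]]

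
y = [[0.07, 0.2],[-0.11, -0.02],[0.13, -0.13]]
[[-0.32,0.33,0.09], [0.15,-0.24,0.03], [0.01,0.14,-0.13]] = y @ [[-1.10, 2.0, -0.39], [-1.21, 0.94, 0.58]]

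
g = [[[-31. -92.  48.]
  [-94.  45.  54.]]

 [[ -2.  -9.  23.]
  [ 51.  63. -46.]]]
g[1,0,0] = -2.0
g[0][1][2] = 54.0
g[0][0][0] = -31.0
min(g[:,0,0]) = -31.0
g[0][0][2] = 48.0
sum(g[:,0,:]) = -63.0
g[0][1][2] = 54.0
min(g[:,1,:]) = -94.0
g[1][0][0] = -2.0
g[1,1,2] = -46.0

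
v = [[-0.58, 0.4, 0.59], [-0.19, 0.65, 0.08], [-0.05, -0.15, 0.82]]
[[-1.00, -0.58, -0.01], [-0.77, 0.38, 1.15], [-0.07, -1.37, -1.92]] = v @ [[0.91, -0.04, -0.88], [-0.90, 0.76, 1.76], [-0.19, -1.53, -2.07]]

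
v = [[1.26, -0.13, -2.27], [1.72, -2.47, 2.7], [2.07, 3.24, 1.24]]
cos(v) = [[-1.07, 1.57, 3.23], [-2.24, -1.40, -0.93], [-4.01, -2.01, -2.86]]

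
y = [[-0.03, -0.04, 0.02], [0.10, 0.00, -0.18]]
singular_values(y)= [0.21, 0.04]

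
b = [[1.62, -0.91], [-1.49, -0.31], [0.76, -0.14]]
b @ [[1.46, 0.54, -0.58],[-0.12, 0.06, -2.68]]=[[2.47, 0.82, 1.50], [-2.14, -0.82, 1.7], [1.13, 0.40, -0.07]]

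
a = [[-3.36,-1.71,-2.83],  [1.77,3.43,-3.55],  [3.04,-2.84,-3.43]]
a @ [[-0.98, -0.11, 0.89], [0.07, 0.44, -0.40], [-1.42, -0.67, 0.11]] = [[7.19,1.51,-2.62], [3.55,3.69,-0.19], [1.69,0.71,3.46]]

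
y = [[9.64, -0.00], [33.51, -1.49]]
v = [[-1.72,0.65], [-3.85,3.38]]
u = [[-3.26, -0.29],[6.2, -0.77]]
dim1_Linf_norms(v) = [1.72, 3.85]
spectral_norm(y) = 34.90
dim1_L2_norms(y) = [9.64, 33.54]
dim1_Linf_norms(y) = [9.64, 33.51]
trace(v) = 1.66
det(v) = -3.31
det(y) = -14.36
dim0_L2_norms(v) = [4.22, 3.44]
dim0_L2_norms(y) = [34.87, 1.49]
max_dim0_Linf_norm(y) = 33.51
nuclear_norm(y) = 35.31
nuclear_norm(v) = 6.02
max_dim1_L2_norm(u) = 6.25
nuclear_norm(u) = 7.64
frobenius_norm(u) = 7.05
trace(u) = -4.03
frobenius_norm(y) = 34.90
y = v @ u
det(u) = 4.31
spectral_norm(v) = 5.41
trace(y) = 8.15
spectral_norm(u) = 7.03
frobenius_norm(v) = 5.44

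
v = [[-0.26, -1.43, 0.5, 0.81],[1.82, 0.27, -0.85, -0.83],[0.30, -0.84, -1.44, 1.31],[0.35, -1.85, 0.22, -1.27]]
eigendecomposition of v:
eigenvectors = [[(-0.67+0j), (-0.67-0j), (-0.01+0.03j), (-0.01-0.03j)],  [0.06+0.46j, (0.06-0.46j), -0.16-0.24j, -0.16+0.24j],  [(-0.4-0.07j), -0.40+0.07j, (-0.8+0j), -0.80-0.00j],  [(-0.37-0.21j), -0.37+0.21j, 0.22-0.49j, (0.22+0.49j)]]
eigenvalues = [(0.61+1.28j), (0.61-1.28j), (-1.96+0.54j), (-1.96-0.54j)]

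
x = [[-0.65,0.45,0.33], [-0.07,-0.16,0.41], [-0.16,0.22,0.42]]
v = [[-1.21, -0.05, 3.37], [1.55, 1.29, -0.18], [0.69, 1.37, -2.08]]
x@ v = [[1.71, 1.07, -2.96], [0.12, 0.36, -1.06], [0.82, 0.87, -1.45]]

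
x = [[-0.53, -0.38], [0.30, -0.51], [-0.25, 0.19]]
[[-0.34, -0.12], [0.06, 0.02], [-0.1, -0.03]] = x @[[0.52, 0.18], [0.18, 0.06]]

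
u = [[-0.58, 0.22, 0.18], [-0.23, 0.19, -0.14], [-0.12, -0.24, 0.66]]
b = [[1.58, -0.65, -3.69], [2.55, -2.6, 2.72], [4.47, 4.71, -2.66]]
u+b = [[1.00, -0.43, -3.51], [2.32, -2.41, 2.58], [4.35, 4.47, -2.00]]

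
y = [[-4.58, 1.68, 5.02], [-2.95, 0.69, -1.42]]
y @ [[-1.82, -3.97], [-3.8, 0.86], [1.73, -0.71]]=[[10.64, 16.06], [0.29, 13.31]]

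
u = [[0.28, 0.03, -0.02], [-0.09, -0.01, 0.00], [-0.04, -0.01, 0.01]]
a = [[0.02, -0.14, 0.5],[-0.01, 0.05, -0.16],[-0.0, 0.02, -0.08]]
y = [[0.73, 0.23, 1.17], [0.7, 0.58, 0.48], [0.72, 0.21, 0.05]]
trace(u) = 0.28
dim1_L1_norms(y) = [2.13, 1.76, 0.98]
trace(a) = -0.01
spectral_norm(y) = 1.76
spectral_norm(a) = 0.55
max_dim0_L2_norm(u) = 0.3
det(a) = -0.00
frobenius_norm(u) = 0.30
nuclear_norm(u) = 0.31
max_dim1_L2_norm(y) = 1.4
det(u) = -0.00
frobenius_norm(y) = 1.89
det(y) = -0.30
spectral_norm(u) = 0.30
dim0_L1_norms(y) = [2.15, 1.02, 1.7]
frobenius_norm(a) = 0.55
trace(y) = 1.36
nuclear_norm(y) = 2.66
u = a @ y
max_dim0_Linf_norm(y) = 1.17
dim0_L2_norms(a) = [0.02, 0.15, 0.53]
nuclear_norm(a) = 0.56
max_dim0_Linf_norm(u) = 0.28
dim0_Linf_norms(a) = [0.02, 0.14, 0.5]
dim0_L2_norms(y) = [1.24, 0.66, 1.27]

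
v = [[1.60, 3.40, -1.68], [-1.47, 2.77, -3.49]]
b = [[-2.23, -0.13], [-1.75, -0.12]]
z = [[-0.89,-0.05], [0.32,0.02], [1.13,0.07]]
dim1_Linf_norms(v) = [3.4, 3.49]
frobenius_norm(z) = 1.48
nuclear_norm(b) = 2.85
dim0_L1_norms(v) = [3.07, 6.17, 5.17]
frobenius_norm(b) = 2.84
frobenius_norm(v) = 6.24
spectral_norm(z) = 1.48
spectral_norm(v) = 5.71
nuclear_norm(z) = 1.48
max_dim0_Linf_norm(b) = 2.23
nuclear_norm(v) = 8.22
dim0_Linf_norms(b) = [2.23, 0.13]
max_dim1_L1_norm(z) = 1.2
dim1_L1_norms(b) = [2.36, 1.87]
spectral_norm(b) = 2.84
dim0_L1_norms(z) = [2.34, 0.14]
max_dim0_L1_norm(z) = 2.34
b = v @ z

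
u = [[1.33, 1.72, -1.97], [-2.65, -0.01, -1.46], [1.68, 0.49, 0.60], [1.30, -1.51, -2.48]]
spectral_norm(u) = 3.74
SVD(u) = [[-0.61,  -0.2,  -0.74], [0.4,  -0.74,  -0.25], [-0.31,  0.41,  -0.07], [-0.61,  -0.49,  0.62]] @ diag([3.7419848834769085, 3.476352846860906, 2.2842766942628407]) @ [[-0.85, -0.08, 0.52], [0.50, 0.17, 0.85], [0.16, -0.98, 0.11]]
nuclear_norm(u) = 9.50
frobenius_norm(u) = 5.60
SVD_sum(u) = [[1.95, 0.17, -1.19], [-1.27, -0.11, 0.78], [0.98, 0.09, -0.60], [1.94, 0.17, -1.19]] + [[-0.35,-0.12,-0.59], [-1.29,-0.45,-2.18], [0.72,0.25,1.22], [-0.86,-0.3,-1.45]] + [[-0.26, 1.67, -0.19], [-0.09, 0.55, -0.06], [-0.02, 0.15, -0.02], [0.22, -1.39, 0.16]]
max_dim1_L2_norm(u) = 3.18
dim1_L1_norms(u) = [5.02, 4.12, 2.77, 5.29]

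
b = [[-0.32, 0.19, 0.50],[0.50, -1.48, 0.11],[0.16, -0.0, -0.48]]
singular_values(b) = [1.59, 0.75, 0.05]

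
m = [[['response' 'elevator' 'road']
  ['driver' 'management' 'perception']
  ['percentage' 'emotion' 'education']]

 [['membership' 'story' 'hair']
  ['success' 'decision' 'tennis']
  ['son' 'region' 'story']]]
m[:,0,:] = [['response', 'elevator', 'road'], ['membership', 'story', 'hair']]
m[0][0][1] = 'elevator'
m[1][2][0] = 'son'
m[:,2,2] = ['education', 'story']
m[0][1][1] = 'management'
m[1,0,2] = 'hair'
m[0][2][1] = 'emotion'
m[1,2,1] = 'region'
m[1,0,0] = 'membership'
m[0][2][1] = 'emotion'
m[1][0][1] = 'story'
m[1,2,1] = 'region'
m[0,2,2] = 'education'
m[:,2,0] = ['percentage', 'son']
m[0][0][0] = 'response'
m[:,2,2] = ['education', 'story']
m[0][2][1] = 'emotion'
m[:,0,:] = [['response', 'elevator', 'road'], ['membership', 'story', 'hair']]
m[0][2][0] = 'percentage'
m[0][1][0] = 'driver'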